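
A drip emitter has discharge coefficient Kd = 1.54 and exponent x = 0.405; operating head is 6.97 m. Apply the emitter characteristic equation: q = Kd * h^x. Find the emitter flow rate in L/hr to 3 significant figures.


q = 1.54 * 6.97^0.405 = 3.38 L/hr
Therefore the emitter flow rate = 3.38 L/hr.


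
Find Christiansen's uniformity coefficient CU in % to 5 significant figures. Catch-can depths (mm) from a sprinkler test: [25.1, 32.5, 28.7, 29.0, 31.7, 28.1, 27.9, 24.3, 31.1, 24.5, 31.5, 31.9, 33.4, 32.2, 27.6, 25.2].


Approach: apply Christiansen's uniformity coefficient, CU = (1 - mean_abs_deviation/mean)*100.
mean = 29.04375 mm
mean |d_i - mean| = 2.624219 mm
CU = (1 - 2.624219/29.04375)*100 = 90.965 %
Therefore Christiansen's uniformity coefficient CU = 90.965 %.


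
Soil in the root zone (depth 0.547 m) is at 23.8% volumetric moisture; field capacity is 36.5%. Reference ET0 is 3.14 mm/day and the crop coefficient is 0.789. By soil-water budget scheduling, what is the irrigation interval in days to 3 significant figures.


Approach: apply soil-water budget scheduling, SMD = (FC-theta)/100*depth*1000; ETc = ET0*Kc; interval = SMD/ETc.
Step 1 — soil moisture deficit:
  SMD = (36.5 - 23.8)/100 * 0.547 * 1000 = 69.469 mm
Step 2 — daily crop ET (ETc = ET0*Kc):
  ETc = 3.14 * 0.789 = 2.4775 mm/day
Step 3 — irrigation interval (SMD/ETc):
  interval = 69.469 / 2.4775 = 28.0 days
Therefore the irrigation interval = 28.0 days.


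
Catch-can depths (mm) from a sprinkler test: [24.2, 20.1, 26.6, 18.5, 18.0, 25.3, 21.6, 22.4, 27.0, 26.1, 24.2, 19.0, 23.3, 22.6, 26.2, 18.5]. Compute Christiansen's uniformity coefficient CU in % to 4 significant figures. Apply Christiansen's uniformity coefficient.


Approach: apply Christiansen's uniformity coefficient, CU = (1 - mean_abs_deviation/mean)*100.
mean = 22.7250 mm
mean |d_i - mean| = 2.63750 mm
CU = (1 - 2.63750/22.7250)*100 = 88.39 %
Therefore Christiansen's uniformity coefficient CU = 88.39 %.


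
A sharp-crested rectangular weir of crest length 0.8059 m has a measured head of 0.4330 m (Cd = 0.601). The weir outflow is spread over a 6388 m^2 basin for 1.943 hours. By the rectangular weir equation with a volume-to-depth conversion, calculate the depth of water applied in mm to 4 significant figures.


Approach: apply the rectangular weir equation with a volume-to-depth conversion, Q = (2/3)*Cd*L*sqrt(2g)*H^1.5; d = Q*t/A * 1000.
Step 1 — weir discharge:
  Q = (2/3)*0.601*0.8059*sqrt(2*9.81)*0.4330^1.5 = 0.407517 m^3/s
Step 2 — volume: V = 0.407517 * 1.943*3600 = 2850.50 m^3
Step 3 — depth: d = V/A * 1000 = 2850.50/6388 * 1000 = 446.2 mm
Therefore the depth of water applied = 446.2 mm.


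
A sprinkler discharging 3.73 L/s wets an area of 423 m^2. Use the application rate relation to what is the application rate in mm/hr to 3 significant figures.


Approach: apply the application rate relation, rate = (Q/A)*3600.
rate = (3.73 / 423) * 3600 = 31.7 mm/hr
Therefore the application rate = 31.7 mm/hr.


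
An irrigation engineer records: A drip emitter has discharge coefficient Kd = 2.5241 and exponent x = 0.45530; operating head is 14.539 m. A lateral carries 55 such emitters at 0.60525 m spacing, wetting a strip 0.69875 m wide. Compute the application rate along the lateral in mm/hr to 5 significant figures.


Approach: apply the emitter equation with a lateral mass balance, q = Kd*h^x; Q = n*q; rate = Q/(n*spacing*width).
Step 1 — single emitter flow (q = Kd*h^x):
  q = 2.5241 * 14.539^0.45530 = 8.539030 L/hr
Step 2 — total lateral flow: Q = 55 * 8.539030 = 469.6466 L/hr
Step 3 — wetted area: A = 55 * 0.60525 * 0.69875 = 23.26051 m^2
Step 4 — application rate: Q/A = 469.6466/23.26051 = 20.191 mm/hr
Therefore the application rate along the lateral = 20.191 mm/hr.


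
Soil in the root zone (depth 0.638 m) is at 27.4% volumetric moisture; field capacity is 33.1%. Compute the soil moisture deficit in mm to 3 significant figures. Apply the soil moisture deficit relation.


Approach: apply the soil moisture deficit relation, SMD = (FC - theta)/100 * depth * 1000.
SMD = (33.1 - 27.4)/100 * 0.638 * 1000 = 36.4 mm
Therefore the soil moisture deficit = 36.4 mm.


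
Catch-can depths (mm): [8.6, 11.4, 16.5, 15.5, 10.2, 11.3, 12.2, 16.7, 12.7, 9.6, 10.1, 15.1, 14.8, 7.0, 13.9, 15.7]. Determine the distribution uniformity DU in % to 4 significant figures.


Approach: apply the low-quarter distribution uniformity, DU = (mean of lowest quarter of readings / overall mean)*100.
sorted lowest 4 of 16: [7.0, 8.6, 9.6, 10.1] -> mean = 8.82500 mm
overall mean = 12.5813 mm
DU = (8.82500/12.5813)*100 = 70.14 %
Therefore the distribution uniformity DU = 70.14 %.


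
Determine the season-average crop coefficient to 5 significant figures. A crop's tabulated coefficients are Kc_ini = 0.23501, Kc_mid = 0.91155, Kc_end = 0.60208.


Approach: apply a simple seasonal average, Kc_avg = (Kc_ini + Kc_mid + Kc_end)/3.
Kc_avg = (0.23501 + 0.91155 + 0.60208)/3 = 0.58288
Therefore the season-average crop coefficient = 0.58288.


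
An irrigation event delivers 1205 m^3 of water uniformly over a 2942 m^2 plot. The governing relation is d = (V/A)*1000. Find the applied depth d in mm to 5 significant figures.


d = (1205 / 2942) * 1000 = 409.59 mm
Therefore the applied depth d = 409.59 mm.


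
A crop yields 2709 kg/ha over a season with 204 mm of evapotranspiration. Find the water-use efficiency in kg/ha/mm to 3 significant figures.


Approach: apply the water-use efficiency ratio, WUE = yield/ET.
WUE = 2709 / 204 = 13.3 kg/ha/mm
Therefore the water-use efficiency = 13.3 kg/ha/mm.


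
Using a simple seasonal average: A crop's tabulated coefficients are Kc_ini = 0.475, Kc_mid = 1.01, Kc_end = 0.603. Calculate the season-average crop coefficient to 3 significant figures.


Approach: apply a simple seasonal average, Kc_avg = (Kc_ini + Kc_mid + Kc_end)/3.
Kc_avg = (0.475 + 1.01 + 0.603)/3 = 0.696
Therefore the season-average crop coefficient = 0.696.


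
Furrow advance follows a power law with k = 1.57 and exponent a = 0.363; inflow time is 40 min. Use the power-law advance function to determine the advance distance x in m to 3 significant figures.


Approach: apply the power-law advance function, x = k*t^a.
x = 1.57 * 40^0.363 = 5.99 m
Therefore the advance distance x = 5.99 m.


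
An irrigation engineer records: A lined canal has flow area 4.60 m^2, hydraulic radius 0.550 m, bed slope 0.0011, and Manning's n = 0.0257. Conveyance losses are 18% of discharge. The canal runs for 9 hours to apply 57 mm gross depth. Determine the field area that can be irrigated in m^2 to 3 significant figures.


Approach: apply Manning's equation with a conveyance and depth budget, Q = (1/n)*A*R^(2/3)*S^(1/2); Q_field = Q*(1-loss); Area = Q_field*t/(d/1000).
Step 1 — canal discharge (Manning's equation):
  Q = (1/0.0257) * 4.60 * 0.550^(2/3) * 0.0011^(1/2) = 3.9850 m^3/s
Step 2 — delivered flow: Q_field = 3.9850*(1 - 18/100) = 3.2677 m^3/s
Step 3 — volume delivered: V = 3.2677 * 9*3600 = 105870 m^3
Step 4 — area served: A = V / (depth/1000) = 105870 / 0.057 = 1860000 m^2
Therefore the field area that can be irrigated = 1860000 m^2.


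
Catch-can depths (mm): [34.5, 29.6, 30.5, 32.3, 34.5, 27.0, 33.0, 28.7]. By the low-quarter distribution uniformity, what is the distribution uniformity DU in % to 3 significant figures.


Approach: apply the low-quarter distribution uniformity, DU = (mean of lowest quarter of readings / overall mean)*100.
sorted lowest 2 of 8: [27.0, 28.7] -> mean = 27.850 mm
overall mean = 31.262 mm
DU = (27.850/31.262)*100 = 89.1 %
Therefore the distribution uniformity DU = 89.1 %.


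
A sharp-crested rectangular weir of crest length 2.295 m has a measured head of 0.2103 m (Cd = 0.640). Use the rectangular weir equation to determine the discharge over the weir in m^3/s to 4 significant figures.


Approach: apply the rectangular weir equation, Q = (2/3)*Cd*L*sqrt(2g)*H^1.5.
Q = (2/3)*0.640*2.295*sqrt(2*9.81)*0.2103^1.5 = 0.4183 m^3/s
Therefore the discharge over the weir = 0.4183 m^3/s.


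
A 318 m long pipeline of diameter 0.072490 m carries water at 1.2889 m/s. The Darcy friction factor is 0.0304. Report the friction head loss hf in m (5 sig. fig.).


Approach: apply the Darcy-Weisbach equation, hf = f*(L/D)*(v^2/(2g)).
hf = 0.0304 * (318/0.072490) * (1.2889^2 / (2*9.81))
hf = 11.292 m
Therefore the friction head loss hf = 11.292 m.


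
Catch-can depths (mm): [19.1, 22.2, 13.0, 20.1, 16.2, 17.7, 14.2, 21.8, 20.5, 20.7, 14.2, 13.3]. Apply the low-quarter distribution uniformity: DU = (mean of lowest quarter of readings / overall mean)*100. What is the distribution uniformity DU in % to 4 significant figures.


sorted lowest 3 of 12: [13.0, 13.3, 14.2] -> mean = 13.5000 mm
overall mean = 17.7500 mm
DU = (13.5000/17.7500)*100 = 76.06 %
Therefore the distribution uniformity DU = 76.06 %.


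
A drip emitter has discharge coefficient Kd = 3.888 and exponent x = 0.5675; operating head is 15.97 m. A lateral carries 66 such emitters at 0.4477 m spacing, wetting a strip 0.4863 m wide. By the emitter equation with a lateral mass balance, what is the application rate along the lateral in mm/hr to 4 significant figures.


Approach: apply the emitter equation with a lateral mass balance, q = Kd*h^x; Q = n*q; rate = Q/(n*spacing*width).
Step 1 — single emitter flow (q = Kd*h^x):
  q = 3.888 * 15.97^0.5675 = 18.7328 L/hr
Step 2 — total lateral flow: Q = 66 * 18.7328 = 1236.36 L/hr
Step 3 — wetted area: A = 66 * 0.4477 * 0.4863 = 14.3693 m^2
Step 4 — application rate: Q/A = 1236.36/14.3693 = 86.04 mm/hr
Therefore the application rate along the lateral = 86.04 mm/hr.


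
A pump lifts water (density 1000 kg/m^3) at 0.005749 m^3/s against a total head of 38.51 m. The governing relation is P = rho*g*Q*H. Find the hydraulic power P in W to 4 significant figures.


P = 1000 * 9.81 * 0.005749 * 38.51 = 2172 W
Therefore the hydraulic power P = 2172 W.


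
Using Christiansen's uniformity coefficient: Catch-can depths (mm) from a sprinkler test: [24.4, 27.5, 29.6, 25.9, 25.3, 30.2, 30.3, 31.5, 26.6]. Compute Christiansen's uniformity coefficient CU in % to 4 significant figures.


Approach: apply Christiansen's uniformity coefficient, CU = (1 - mean_abs_deviation/mean)*100.
mean = 27.9222 mm
mean |d_i - mean| = 2.20247 mm
CU = (1 - 2.20247/27.9222)*100 = 92.11 %
Therefore Christiansen's uniformity coefficient CU = 92.11 %.


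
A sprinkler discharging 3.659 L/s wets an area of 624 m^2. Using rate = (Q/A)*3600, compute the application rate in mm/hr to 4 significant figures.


rate = (3.659 / 624) * 3600 = 21.11 mm/hr
Therefore the application rate = 21.11 mm/hr.


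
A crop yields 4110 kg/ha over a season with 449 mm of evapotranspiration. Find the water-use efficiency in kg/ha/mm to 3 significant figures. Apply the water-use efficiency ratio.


Approach: apply the water-use efficiency ratio, WUE = yield/ET.
WUE = 4110 / 449 = 9.15 kg/ha/mm
Therefore the water-use efficiency = 9.15 kg/ha/mm.


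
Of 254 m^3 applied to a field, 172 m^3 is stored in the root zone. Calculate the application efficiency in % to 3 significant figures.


Approach: apply the application efficiency ratio, Ea = (stored/applied)*100.
Ea = (172/254)*100 = 67.7 %
Therefore the application efficiency = 67.7 %.


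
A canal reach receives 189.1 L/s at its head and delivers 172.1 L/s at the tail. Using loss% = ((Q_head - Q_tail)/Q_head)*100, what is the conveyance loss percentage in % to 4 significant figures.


loss = ((189.1 - 172.1)/189.1)*100 = 8.990 %
Therefore the conveyance loss percentage = 8.990 %.


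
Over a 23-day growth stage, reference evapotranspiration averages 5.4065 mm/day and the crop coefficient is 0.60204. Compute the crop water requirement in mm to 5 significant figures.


Approach: apply the crop water requirement relation, CWR = ET0 * Kc * days.
CWR = 5.4065 * 0.60204 * 23 = 74.863 mm
Therefore the crop water requirement = 74.863 mm.


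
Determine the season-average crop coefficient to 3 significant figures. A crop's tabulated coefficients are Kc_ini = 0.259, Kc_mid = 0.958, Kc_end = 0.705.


Approach: apply a simple seasonal average, Kc_avg = (Kc_ini + Kc_mid + Kc_end)/3.
Kc_avg = (0.259 + 0.958 + 0.705)/3 = 0.641
Therefore the season-average crop coefficient = 0.641.


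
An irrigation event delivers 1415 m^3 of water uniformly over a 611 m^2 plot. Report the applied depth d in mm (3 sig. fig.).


Approach: apply depth from volume over area, d = (V/A)*1000.
d = (1415 / 611) * 1000 = 2320 mm
Therefore the applied depth d = 2320 mm.


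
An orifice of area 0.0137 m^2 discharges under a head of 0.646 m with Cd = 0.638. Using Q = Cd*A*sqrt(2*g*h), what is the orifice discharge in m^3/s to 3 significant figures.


Q = 0.638 * 0.0137 * sqrt(2*9.81*0.646) = 0.0311 m^3/s
Therefore the orifice discharge = 0.0311 m^3/s.


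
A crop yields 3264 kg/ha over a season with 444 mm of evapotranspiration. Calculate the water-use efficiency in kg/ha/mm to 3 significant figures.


Approach: apply the water-use efficiency ratio, WUE = yield/ET.
WUE = 3264 / 444 = 7.35 kg/ha/mm
Therefore the water-use efficiency = 7.35 kg/ha/mm.


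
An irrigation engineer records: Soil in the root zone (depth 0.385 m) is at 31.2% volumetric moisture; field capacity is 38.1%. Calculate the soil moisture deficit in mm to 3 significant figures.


Approach: apply the soil moisture deficit relation, SMD = (FC - theta)/100 * depth * 1000.
SMD = (38.1 - 31.2)/100 * 0.385 * 1000 = 26.6 mm
Therefore the soil moisture deficit = 26.6 mm.


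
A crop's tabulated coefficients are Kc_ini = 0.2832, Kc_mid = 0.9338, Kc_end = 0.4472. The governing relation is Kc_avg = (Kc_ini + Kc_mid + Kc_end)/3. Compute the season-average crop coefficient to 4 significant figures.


Kc_avg = (0.2832 + 0.9338 + 0.4472)/3 = 0.5547
Therefore the season-average crop coefficient = 0.5547.


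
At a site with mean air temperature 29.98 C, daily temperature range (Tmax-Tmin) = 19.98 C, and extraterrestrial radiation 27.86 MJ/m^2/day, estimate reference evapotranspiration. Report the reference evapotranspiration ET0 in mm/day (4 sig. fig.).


Approach: apply the Hargreaves-Samani method, ET0 = 0.0023*(Tmean+17.8)*sqrt(Tmax-Tmin)*0.408*Ra.
ET0 = 0.0023*(29.98+17.8)*sqrt(19.98)*0.408*27.86 = 5.584 mm/day
Therefore the reference evapotranspiration ET0 = 5.584 mm/day.


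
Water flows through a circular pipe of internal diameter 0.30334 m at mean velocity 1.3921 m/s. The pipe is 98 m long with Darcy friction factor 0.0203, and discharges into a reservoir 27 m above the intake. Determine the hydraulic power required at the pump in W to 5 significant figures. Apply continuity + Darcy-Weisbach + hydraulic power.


Approach: apply continuity + Darcy-Weisbach + hydraulic power, Q = A*v; hf = f*(L/D)*(v^2/(2g)); H = static + hf; P = rho*g*Q*H.
Step 1 — flow rate (continuity, Q = A*v):
  A = pi*(0.30334/2)^2 = 0.07226853 m^2
  Q = 0.07226853 * 1.3921 = 0.1006050 m^3/s
Step 2 — friction head loss (Darcy-Weisbach):
  hf = 0.0203 * (98/0.30334) * (1.3921^2 / (2*9.81))
  hf = 0.6477901 m
Step 3 — total head: H = 27 + 0.6477901 = 27.64779 m
Step 4 — hydraulic power (P = rho*g*Q*H):
  P = 1000 * 9.81 * 0.1006050 * 27.64779 = 27287 W
Therefore the hydraulic power required at the pump = 27287 W.


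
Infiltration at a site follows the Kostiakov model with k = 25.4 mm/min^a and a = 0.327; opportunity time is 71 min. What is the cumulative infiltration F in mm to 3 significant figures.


Approach: apply the Kostiakov infiltration equation, F = k*t^a.
F = 25.4 * 71^0.327 = 102 mm
Therefore the cumulative infiltration F = 102 mm.


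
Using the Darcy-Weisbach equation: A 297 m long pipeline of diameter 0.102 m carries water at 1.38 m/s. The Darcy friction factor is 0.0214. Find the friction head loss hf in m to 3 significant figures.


Approach: apply the Darcy-Weisbach equation, hf = f*(L/D)*(v^2/(2g)).
hf = 0.0214 * (297/0.102) * (1.38^2 / (2*9.81))
hf = 6.05 m
Therefore the friction head loss hf = 6.05 m.


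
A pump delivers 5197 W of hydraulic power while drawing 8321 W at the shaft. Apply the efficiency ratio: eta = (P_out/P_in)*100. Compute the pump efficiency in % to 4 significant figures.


eta = (5197 / 8321) * 100 = 62.46 %
Therefore the pump efficiency = 62.46 %.


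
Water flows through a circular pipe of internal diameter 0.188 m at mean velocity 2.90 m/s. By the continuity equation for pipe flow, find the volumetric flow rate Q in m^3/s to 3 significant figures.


Approach: apply the continuity equation for pipe flow, Q = A * v with A = pi*(D/2)^2.
A = pi*(0.188/2)^2 = 0.027759 m^2
Q = 0.027759 * 2.90 = 0.0805 m^3/s
Therefore the volumetric flow rate Q = 0.0805 m^3/s.


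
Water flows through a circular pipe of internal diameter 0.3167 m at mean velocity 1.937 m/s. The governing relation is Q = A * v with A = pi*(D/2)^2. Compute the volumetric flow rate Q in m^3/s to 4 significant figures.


A = pi*(0.3167/2)^2 = 0.0787746 m^2
Q = 0.0787746 * 1.937 = 0.1526 m^3/s
Therefore the volumetric flow rate Q = 0.1526 m^3/s.


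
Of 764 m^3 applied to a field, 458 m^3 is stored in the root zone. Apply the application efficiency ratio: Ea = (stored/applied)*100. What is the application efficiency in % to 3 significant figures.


Ea = (458/764)*100 = 59.9 %
Therefore the application efficiency = 59.9 %.


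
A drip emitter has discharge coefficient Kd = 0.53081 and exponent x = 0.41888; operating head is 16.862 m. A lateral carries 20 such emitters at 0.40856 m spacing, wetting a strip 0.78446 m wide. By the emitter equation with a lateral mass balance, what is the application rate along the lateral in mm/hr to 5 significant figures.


Approach: apply the emitter equation with a lateral mass balance, q = Kd*h^x; Q = n*q; rate = Q/(n*spacing*width).
Step 1 — single emitter flow (q = Kd*h^x):
  q = 0.53081 * 16.862^0.41888 = 1.733272 L/hr
Step 2 — total lateral flow: Q = 20 * 1.733272 = 34.66544 L/hr
Step 3 — wetted area: A = 20 * 0.40856 * 0.78446 = 6.409980 m^2
Step 4 — application rate: Q/A = 34.66544/6.409980 = 5.4080 mm/hr
Therefore the application rate along the lateral = 5.4080 mm/hr.


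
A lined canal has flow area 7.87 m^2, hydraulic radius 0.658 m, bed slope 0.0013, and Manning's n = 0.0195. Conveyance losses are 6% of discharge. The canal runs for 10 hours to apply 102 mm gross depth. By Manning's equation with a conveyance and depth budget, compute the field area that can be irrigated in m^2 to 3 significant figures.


Approach: apply Manning's equation with a conveyance and depth budget, Q = (1/n)*A*R^(2/3)*S^(1/2); Q_field = Q*(1-loss); Area = Q_field*t/(d/1000).
Step 1 — canal discharge (Manning's equation):
  Q = (1/0.0195) * 7.87 * 0.658^(2/3) * 0.0013^(1/2) = 11.009 m^3/s
Step 2 — delivered flow: Q_field = 11.009*(1 - 6/100) = 10.348 m^3/s
Step 3 — volume delivered: V = 10.348 * 10*3600 = 372530 m^3
Step 4 — area served: A = V / (depth/1000) = 372530 / 0.102 = 3650000 m^2
Therefore the field area that can be irrigated = 3650000 m^2.


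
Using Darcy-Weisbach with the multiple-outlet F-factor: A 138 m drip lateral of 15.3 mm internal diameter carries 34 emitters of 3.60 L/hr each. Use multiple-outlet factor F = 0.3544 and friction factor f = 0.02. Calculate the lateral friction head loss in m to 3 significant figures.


Approach: apply Darcy-Weisbach with the multiple-outlet F-factor, Q = n*q/(3600*1000) m^3/s; v = Q/A; hf = F*f*(L/D)*(v^2/(2g)).
Q = 34*3.60/(3600*1000) = 3.4000e-05 m^3/s
A = pi*(15.3e-3/2)^2 = 1.8385e-04 m^2, so v = Q/A = 0.18493 m/s
hf = 0.3544*0.02*(138/0.0153)*(0.18493^2/(2*9.81)) = 0.111 m
Therefore the lateral friction head loss = 0.111 m.


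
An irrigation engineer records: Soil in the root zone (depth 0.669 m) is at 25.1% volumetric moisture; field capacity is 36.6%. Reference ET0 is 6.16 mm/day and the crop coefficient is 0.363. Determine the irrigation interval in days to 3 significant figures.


Approach: apply soil-water budget scheduling, SMD = (FC-theta)/100*depth*1000; ETc = ET0*Kc; interval = SMD/ETc.
Step 1 — soil moisture deficit:
  SMD = (36.6 - 25.1)/100 * 0.669 * 1000 = 76.935 mm
Step 2 — daily crop ET (ETc = ET0*Kc):
  ETc = 6.16 * 0.363 = 2.2361 mm/day
Step 3 — irrigation interval (SMD/ETc):
  interval = 76.935 / 2.2361 = 34.4 days
Therefore the irrigation interval = 34.4 days.


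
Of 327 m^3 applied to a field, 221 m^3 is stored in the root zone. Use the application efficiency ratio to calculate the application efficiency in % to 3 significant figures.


Approach: apply the application efficiency ratio, Ea = (stored/applied)*100.
Ea = (221/327)*100 = 67.6 %
Therefore the application efficiency = 67.6 %.


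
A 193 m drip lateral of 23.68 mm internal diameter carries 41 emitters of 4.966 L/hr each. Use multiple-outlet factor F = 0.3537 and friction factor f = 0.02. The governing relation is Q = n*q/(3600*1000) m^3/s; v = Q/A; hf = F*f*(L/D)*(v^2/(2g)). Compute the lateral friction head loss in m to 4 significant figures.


Q = 41*4.966/(3600*1000) = 5.65572e-05 m^3/s
A = pi*(23.68e-3/2)^2 = 4.40406e-04 m^2, so v = Q/A = 0.128421 m/s
hf = 0.3537*0.02*(193/0.02368)*(0.128421^2/(2*9.81)) = 0.04846 m
Therefore the lateral friction head loss = 0.04846 m.


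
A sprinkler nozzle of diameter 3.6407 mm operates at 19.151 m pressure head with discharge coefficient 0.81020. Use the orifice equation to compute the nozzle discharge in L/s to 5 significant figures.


Approach: apply the orifice equation, Q = Cd*A*sqrt(2*g*h), A = pi*(d/2)^2.
A = pi*(3.6407e-3/2)^2 = 1.041021e-05 m^2
Q = 0.81020 * 1.041021e-05 * sqrt(2*9.81*19.151) * 1000 = 0.16349 L/s
Therefore the nozzle discharge = 0.16349 L/s.


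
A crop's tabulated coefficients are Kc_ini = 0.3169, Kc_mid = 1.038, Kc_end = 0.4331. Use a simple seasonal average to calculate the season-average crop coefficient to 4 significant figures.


Approach: apply a simple seasonal average, Kc_avg = (Kc_ini + Kc_mid + Kc_end)/3.
Kc_avg = (0.3169 + 1.038 + 0.4331)/3 = 0.5960
Therefore the season-average crop coefficient = 0.5960.


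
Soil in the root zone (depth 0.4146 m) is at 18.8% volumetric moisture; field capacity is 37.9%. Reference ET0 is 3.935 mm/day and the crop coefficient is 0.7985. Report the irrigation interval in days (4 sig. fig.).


Approach: apply soil-water budget scheduling, SMD = (FC-theta)/100*depth*1000; ETc = ET0*Kc; interval = SMD/ETc.
Step 1 — soil moisture deficit:
  SMD = (37.9 - 18.8)/100 * 0.4146 * 1000 = 79.1886 mm
Step 2 — daily crop ET (ETc = ET0*Kc):
  ETc = 3.935 * 0.7985 = 3.14210 mm/day
Step 3 — irrigation interval (SMD/ETc):
  interval = 79.1886 / 3.14210 = 25.20 days
Therefore the irrigation interval = 25.20 days.


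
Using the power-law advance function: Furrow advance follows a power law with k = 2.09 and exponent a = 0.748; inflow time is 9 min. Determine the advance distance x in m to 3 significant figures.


Approach: apply the power-law advance function, x = k*t^a.
x = 2.09 * 9^0.748 = 10.8 m
Therefore the advance distance x = 10.8 m.


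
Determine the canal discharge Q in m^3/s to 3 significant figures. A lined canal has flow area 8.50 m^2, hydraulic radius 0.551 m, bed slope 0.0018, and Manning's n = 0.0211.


Approach: apply Manning's equation, Q = (1/n)*A*R^(2/3)*S^(1/2).
Q = (1/0.0211) * 8.50 * 0.551^(2/3) * 0.0018^(1/2) = 11.5 m^3/s
Therefore the canal discharge Q = 11.5 m^3/s.


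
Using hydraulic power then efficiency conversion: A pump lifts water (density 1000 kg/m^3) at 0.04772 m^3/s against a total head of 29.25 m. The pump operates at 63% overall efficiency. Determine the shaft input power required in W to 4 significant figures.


Approach: apply hydraulic power then efficiency conversion, P = rho*g*Q*H; P_in = P/eta.
Step 1 — hydraulic power (P = rho*g*Q*H):
  P = 1000 * 9.81 * 0.04772 * 29.25 = 13692.9 W
Step 2 — input power: P_in = P/eta = 13692.9 / 0.63 = 21730 W
Therefore the shaft input power required = 21730 W.


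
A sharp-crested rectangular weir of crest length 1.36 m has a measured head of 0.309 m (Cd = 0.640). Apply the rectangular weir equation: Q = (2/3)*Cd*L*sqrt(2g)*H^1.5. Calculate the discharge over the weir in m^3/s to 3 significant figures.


Q = (2/3)*0.640*1.36*sqrt(2*9.81)*0.309^1.5 = 0.441 m^3/s
Therefore the discharge over the weir = 0.441 m^3/s.


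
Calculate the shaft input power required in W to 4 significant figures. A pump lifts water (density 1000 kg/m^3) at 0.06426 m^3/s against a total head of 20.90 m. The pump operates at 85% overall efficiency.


Approach: apply hydraulic power then efficiency conversion, P = rho*g*Q*H; P_in = P/eta.
Step 1 — hydraulic power (P = rho*g*Q*H):
  P = 1000 * 9.81 * 0.06426 * 20.90 = 13175.2 W
Step 2 — input power: P_in = P/eta = 13175.2 / 0.85 = 15500 W
Therefore the shaft input power required = 15500 W.


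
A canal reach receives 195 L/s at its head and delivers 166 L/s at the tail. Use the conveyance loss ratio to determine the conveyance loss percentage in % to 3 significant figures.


Approach: apply the conveyance loss ratio, loss% = ((Q_head - Q_tail)/Q_head)*100.
loss = ((195 - 166)/195)*100 = 14.9 %
Therefore the conveyance loss percentage = 14.9 %.


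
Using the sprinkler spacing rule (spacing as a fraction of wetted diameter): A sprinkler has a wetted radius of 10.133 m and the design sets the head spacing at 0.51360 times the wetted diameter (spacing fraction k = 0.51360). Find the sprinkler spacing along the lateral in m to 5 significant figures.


Approach: apply the sprinkler spacing rule (spacing as a fraction of wetted diameter), S = k*(2*R).
S = 0.51360 * (2 * 10.133) = 10.409 m
Therefore the sprinkler spacing along the lateral = 10.409 m.


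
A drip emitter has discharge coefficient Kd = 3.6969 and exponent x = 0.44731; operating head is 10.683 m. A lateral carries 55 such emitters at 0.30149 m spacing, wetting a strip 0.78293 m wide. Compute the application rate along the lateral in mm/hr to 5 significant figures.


Approach: apply the emitter equation with a lateral mass balance, q = Kd*h^x; Q = n*q; rate = Q/(n*spacing*width).
Step 1 — single emitter flow (q = Kd*h^x):
  q = 3.6969 * 10.683^0.44731 = 10.66553 L/hr
Step 2 — total lateral flow: Q = 55 * 10.66553 = 586.6042 L/hr
Step 3 — wetted area: A = 55 * 0.30149 * 0.78293 = 12.98251 m^2
Step 4 — application rate: Q/A = 586.6042/12.98251 = 45.184 mm/hr
Therefore the application rate along the lateral = 45.184 mm/hr.


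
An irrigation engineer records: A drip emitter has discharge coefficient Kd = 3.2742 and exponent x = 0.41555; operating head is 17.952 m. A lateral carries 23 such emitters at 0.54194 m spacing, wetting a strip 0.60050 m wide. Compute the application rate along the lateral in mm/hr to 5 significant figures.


Approach: apply the emitter equation with a lateral mass balance, q = Kd*h^x; Q = n*q; rate = Q/(n*spacing*width).
Step 1 — single emitter flow (q = Kd*h^x):
  q = 3.2742 * 17.952^0.41555 = 10.87056 L/hr
Step 2 — total lateral flow: Q = 23 * 10.87056 = 250.0228 L/hr
Step 3 — wetted area: A = 23 * 0.54194 * 0.60050 = 7.485004 m^2
Step 4 — application rate: Q/A = 250.0228/7.485004 = 33.403 mm/hr
Therefore the application rate along the lateral = 33.403 mm/hr.


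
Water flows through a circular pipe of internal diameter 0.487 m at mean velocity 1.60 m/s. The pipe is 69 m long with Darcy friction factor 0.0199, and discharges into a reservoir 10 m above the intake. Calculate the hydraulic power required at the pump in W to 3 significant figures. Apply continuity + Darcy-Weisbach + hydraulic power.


Approach: apply continuity + Darcy-Weisbach + hydraulic power, Q = A*v; hf = f*(L/D)*(v^2/(2g)); H = static + hf; P = rho*g*Q*H.
Step 1 — flow rate (continuity, Q = A*v):
  A = pi*(0.487/2)^2 = 0.18627 m^2
  Q = 0.18627 * 1.60 = 0.29804 m^3/s
Step 2 — friction head loss (Darcy-Weisbach):
  hf = 0.0199 * (69/0.487) * (1.60^2 / (2*9.81))
  hf = 0.36789 m
Step 3 — total head: H = 10 + 0.36789 = 10.368 m
Step 4 — hydraulic power (P = rho*g*Q*H):
  P = 1000 * 9.81 * 0.29804 * 10.368 = 30300 W
Therefore the hydraulic power required at the pump = 30300 W.


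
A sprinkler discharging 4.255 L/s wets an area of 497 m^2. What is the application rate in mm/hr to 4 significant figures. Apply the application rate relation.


Approach: apply the application rate relation, rate = (Q/A)*3600.
rate = (4.255 / 497) * 3600 = 30.82 mm/hr
Therefore the application rate = 30.82 mm/hr.


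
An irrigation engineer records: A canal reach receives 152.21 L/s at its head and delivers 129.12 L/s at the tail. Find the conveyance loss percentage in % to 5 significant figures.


Approach: apply the conveyance loss ratio, loss% = ((Q_head - Q_tail)/Q_head)*100.
loss = ((152.21 - 129.12)/152.21)*100 = 15.170 %
Therefore the conveyance loss percentage = 15.170 %.


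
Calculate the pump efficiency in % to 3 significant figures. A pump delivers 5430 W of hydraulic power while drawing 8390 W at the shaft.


Approach: apply the efficiency ratio, eta = (P_out/P_in)*100.
eta = (5430 / 8390) * 100 = 64.7 %
Therefore the pump efficiency = 64.7 %.


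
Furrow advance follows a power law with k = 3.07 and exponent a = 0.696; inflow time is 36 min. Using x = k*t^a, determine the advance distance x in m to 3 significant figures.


x = 3.07 * 36^0.696 = 37.2 m
Therefore the advance distance x = 37.2 m.


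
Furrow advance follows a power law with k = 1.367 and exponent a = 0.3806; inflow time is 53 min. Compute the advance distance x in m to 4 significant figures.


Approach: apply the power-law advance function, x = k*t^a.
x = 1.367 * 53^0.3806 = 6.195 m
Therefore the advance distance x = 6.195 m.


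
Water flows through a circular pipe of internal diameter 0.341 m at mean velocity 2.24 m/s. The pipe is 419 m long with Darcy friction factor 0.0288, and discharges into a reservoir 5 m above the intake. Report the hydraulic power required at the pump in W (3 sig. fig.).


Approach: apply continuity + Darcy-Weisbach + hydraulic power, Q = A*v; hf = f*(L/D)*(v^2/(2g)); H = static + hf; P = rho*g*Q*H.
Step 1 — flow rate (continuity, Q = A*v):
  A = pi*(0.341/2)^2 = 0.091327 m^2
  Q = 0.091327 * 2.24 = 0.20457 m^3/s
Step 2 — friction head loss (Darcy-Weisbach):
  hf = 0.0288 * (419/0.341) * (2.24^2 / (2*9.81))
  hf = 9.0500 m
Step 3 — total head: H = 5 + 9.0500 = 14.050 m
Step 4 — hydraulic power (P = rho*g*Q*H):
  P = 1000 * 9.81 * 0.20457 * 14.050 = 28200 W
Therefore the hydraulic power required at the pump = 28200 W.


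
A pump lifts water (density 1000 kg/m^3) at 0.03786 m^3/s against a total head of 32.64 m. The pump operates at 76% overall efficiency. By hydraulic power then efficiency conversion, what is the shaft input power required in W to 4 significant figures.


Approach: apply hydraulic power then efficiency conversion, P = rho*g*Q*H; P_in = P/eta.
Step 1 — hydraulic power (P = rho*g*Q*H):
  P = 1000 * 9.81 * 0.03786 * 32.64 = 12122.7 W
Step 2 — input power: P_in = P/eta = 12122.7 / 0.76 = 15950 W
Therefore the shaft input power required = 15950 W.


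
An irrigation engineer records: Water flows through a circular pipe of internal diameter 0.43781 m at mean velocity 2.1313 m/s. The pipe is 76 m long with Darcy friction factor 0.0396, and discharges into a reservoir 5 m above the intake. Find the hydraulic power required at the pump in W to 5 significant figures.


Approach: apply continuity + Darcy-Weisbach + hydraulic power, Q = A*v; hf = f*(L/D)*(v^2/(2g)); H = static + hf; P = rho*g*Q*H.
Step 1 — flow rate (continuity, Q = A*v):
  A = pi*(0.43781/2)^2 = 0.1505432 m^2
  Q = 0.1505432 * 2.1313 = 0.3208528 m^3/s
Step 2 — friction head loss (Darcy-Weisbach):
  hf = 0.0396 * (76/0.43781) * (2.1313^2 / (2*9.81))
  hf = 1.591524 m
Step 3 — total head: H = 5 + 1.591524 = 6.591524 m
Step 4 — hydraulic power (P = rho*g*Q*H):
  P = 1000 * 9.81 * 0.3208528 * 6.591524 = 20747 W
Therefore the hydraulic power required at the pump = 20747 W.


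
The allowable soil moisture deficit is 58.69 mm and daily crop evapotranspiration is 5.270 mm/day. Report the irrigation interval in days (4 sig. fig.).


Approach: apply the irrigation interval relation, interval = SMD / ETc.
interval = 58.69 / 5.270 = 11.14 days
Therefore the irrigation interval = 11.14 days.


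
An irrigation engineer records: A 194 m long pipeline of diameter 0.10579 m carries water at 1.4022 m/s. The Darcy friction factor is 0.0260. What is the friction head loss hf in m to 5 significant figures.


Approach: apply the Darcy-Weisbach equation, hf = f*(L/D)*(v^2/(2g)).
hf = 0.0260 * (194/0.10579) * (1.4022^2 / (2*9.81))
hf = 4.7781 m
Therefore the friction head loss hf = 4.7781 m.


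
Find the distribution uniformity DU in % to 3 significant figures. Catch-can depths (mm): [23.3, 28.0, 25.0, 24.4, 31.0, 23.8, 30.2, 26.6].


Approach: apply the low-quarter distribution uniformity, DU = (mean of lowest quarter of readings / overall mean)*100.
sorted lowest 2 of 8: [23.3, 23.8] -> mean = 23.550 mm
overall mean = 26.538 mm
DU = (23.550/26.538)*100 = 88.7 %
Therefore the distribution uniformity DU = 88.7 %.


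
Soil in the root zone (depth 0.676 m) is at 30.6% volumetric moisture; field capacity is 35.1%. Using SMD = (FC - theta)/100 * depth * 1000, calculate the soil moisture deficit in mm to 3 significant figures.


SMD = (35.1 - 30.6)/100 * 0.676 * 1000 = 30.4 mm
Therefore the soil moisture deficit = 30.4 mm.


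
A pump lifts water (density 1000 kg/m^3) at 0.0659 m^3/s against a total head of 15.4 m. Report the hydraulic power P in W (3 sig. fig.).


Approach: apply the hydraulic power relation, P = rho*g*Q*H.
P = 1000 * 9.81 * 0.0659 * 15.4 = 9960 W
Therefore the hydraulic power P = 9960 W.


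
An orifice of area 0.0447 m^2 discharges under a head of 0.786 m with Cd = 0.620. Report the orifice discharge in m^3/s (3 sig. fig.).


Approach: apply the orifice equation, Q = Cd*A*sqrt(2*g*h).
Q = 0.620 * 0.0447 * sqrt(2*9.81*0.786) = 0.109 m^3/s
Therefore the orifice discharge = 0.109 m^3/s.


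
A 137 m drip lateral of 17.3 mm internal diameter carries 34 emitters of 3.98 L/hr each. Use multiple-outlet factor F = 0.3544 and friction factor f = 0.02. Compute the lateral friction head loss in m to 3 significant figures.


Approach: apply Darcy-Weisbach with the multiple-outlet F-factor, Q = n*q/(3600*1000) m^3/s; v = Q/A; hf = F*f*(L/D)*(v^2/(2g)).
Q = 34*3.98/(3600*1000) = 3.7589e-05 m^3/s
A = pi*(17.3e-3/2)^2 = 2.3506e-04 m^2, so v = Q/A = 0.15991 m/s
hf = 0.3544*0.02*(137/0.0173)*(0.15991^2/(2*9.81)) = 0.0732 m
Therefore the lateral friction head loss = 0.0732 m.


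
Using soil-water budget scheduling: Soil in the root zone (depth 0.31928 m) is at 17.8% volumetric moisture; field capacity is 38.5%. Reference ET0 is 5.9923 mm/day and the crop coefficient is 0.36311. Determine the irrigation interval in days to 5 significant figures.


Approach: apply soil-water budget scheduling, SMD = (FC-theta)/100*depth*1000; ETc = ET0*Kc; interval = SMD/ETc.
Step 1 — soil moisture deficit:
  SMD = (38.5 - 17.8)/100 * 0.31928 * 1000 = 66.09096 mm
Step 2 — daily crop ET (ETc = ET0*Kc):
  ETc = 5.9923 * 0.36311 = 2.175864 mm/day
Step 3 — irrigation interval (SMD/ETc):
  interval = 66.09096 / 2.175864 = 30.375 days
Therefore the irrigation interval = 30.375 days.


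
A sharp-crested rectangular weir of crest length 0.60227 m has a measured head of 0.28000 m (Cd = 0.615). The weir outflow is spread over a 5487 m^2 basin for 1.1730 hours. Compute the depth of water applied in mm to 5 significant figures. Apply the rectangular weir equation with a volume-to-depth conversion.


Approach: apply the rectangular weir equation with a volume-to-depth conversion, Q = (2/3)*Cd*L*sqrt(2g)*H^1.5; d = Q*t/A * 1000.
Step 1 — weir discharge:
  Q = (2/3)*0.615*0.60227*sqrt(2*9.81)*0.28000^1.5 = 0.1620547 m^3/s
Step 2 — volume: V = 0.1620547 * 1.1730*3600 = 684.3246 m^3
Step 3 — depth: d = V/A * 1000 = 684.3246/5487 * 1000 = 124.72 mm
Therefore the depth of water applied = 124.72 mm.


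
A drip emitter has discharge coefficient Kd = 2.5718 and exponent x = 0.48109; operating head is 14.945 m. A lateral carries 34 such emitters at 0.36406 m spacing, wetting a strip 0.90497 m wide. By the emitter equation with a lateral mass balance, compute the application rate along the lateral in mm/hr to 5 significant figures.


Approach: apply the emitter equation with a lateral mass balance, q = Kd*h^x; Q = n*q; rate = Q/(n*spacing*width).
Step 1 — single emitter flow (q = Kd*h^x):
  q = 2.5718 * 14.945^0.48109 = 9.446598 L/hr
Step 2 — total lateral flow: Q = 34 * 9.446598 = 321.1843 L/hr
Step 3 — wetted area: A = 34 * 0.36406 * 0.90497 = 11.20175 m^2
Step 4 — application rate: Q/A = 321.1843/11.20175 = 28.673 mm/hr
Therefore the application rate along the lateral = 28.673 mm/hr.


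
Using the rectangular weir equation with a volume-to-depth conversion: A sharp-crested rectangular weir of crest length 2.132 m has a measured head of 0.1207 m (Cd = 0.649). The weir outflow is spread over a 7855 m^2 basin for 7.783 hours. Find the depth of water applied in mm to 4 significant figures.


Approach: apply the rectangular weir equation with a volume-to-depth conversion, Q = (2/3)*Cd*L*sqrt(2g)*H^1.5; d = Q*t/A * 1000.
Step 1 — weir discharge:
  Q = (2/3)*0.649*2.132*sqrt(2*9.81)*0.1207^1.5 = 0.171337 m^3/s
Step 2 — volume: V = 0.171337 * 7.783*3600 = 4800.66 m^3
Step 3 — depth: d = V/A * 1000 = 4800.66/7855 * 1000 = 611.2 mm
Therefore the depth of water applied = 611.2 mm.


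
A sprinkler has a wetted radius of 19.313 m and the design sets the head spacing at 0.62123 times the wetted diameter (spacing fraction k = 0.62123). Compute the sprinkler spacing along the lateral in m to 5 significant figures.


Approach: apply the sprinkler spacing rule (spacing as a fraction of wetted diameter), S = k*(2*R).
S = 0.62123 * (2 * 19.313) = 23.996 m
Therefore the sprinkler spacing along the lateral = 23.996 m.


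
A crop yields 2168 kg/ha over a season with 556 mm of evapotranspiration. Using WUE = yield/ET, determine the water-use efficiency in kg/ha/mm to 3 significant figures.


WUE = 2168 / 556 = 3.90 kg/ha/mm
Therefore the water-use efficiency = 3.90 kg/ha/mm.


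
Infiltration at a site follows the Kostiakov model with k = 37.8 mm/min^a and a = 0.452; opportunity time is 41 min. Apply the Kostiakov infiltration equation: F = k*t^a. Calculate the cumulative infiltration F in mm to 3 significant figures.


F = 37.8 * 41^0.452 = 203 mm
Therefore the cumulative infiltration F = 203 mm.


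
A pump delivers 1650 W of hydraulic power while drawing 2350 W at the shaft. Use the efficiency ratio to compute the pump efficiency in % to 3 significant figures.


Approach: apply the efficiency ratio, eta = (P_out/P_in)*100.
eta = (1650 / 2350) * 100 = 70.2 %
Therefore the pump efficiency = 70.2 %.


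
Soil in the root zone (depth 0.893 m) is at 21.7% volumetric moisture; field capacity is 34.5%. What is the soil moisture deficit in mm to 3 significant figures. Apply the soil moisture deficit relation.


Approach: apply the soil moisture deficit relation, SMD = (FC - theta)/100 * depth * 1000.
SMD = (34.5 - 21.7)/100 * 0.893 * 1000 = 114 mm
Therefore the soil moisture deficit = 114 mm.


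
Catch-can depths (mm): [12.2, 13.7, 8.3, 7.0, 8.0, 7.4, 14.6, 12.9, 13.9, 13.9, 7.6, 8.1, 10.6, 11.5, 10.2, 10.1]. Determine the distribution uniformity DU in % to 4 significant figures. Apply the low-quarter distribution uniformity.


Approach: apply the low-quarter distribution uniformity, DU = (mean of lowest quarter of readings / overall mean)*100.
sorted lowest 4 of 16: [7.0, 7.4, 7.6, 8.0] -> mean = 7.50000 mm
overall mean = 10.6250 mm
DU = (7.50000/10.6250)*100 = 70.59 %
Therefore the distribution uniformity DU = 70.59 %.
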